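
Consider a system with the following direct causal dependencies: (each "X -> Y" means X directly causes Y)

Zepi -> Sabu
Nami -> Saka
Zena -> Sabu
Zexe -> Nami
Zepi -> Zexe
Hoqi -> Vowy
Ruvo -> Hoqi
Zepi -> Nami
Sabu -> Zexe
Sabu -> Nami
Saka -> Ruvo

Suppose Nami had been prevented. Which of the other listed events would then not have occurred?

Hoqi, Ruvo, Saka, Vowy

Downstream of Nami: Saka, Ruvo, Hoqi, Vowy.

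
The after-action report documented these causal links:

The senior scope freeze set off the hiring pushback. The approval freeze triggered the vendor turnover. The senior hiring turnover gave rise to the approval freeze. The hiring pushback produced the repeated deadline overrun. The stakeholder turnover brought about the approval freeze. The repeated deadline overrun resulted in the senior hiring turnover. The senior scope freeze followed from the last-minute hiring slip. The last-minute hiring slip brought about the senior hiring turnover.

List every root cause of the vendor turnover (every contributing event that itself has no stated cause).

Tracing upstream from the vendor turnover: the vendor turnover ← the approval freeze ← the senior hiring turnover ← the last-minute hiring slip.
A separate upstream branch: the vendor turnover ← the approval freeze ← the stakeholder turnover.
Each of those chain origins has no stated cause.

the last-minute hiring slip, the stakeholder turnover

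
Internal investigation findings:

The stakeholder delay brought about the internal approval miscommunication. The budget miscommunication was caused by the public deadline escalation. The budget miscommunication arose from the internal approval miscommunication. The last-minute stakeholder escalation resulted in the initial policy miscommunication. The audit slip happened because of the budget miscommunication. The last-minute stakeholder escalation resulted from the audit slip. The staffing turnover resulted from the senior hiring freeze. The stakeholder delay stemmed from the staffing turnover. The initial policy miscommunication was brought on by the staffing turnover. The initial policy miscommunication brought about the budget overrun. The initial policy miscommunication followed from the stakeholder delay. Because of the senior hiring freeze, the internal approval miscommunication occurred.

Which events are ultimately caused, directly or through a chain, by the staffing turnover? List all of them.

Direct effects: the stakeholder delay, the initial policy miscommunication.
2 steps out: the internal approval miscommunication, the budget overrun.
3 steps out: the budget miscommunication.
4 steps out: the audit slip.
5 steps out: the last-minute stakeholder escalation.
Not reachable from it: the public deadline escalation, the senior hiring freeze.

the audit slip, the budget miscommunication, the budget overrun, the initial policy miscommunication, the internal approval miscommunication, the last-minute stakeholder escalation, the stakeholder delay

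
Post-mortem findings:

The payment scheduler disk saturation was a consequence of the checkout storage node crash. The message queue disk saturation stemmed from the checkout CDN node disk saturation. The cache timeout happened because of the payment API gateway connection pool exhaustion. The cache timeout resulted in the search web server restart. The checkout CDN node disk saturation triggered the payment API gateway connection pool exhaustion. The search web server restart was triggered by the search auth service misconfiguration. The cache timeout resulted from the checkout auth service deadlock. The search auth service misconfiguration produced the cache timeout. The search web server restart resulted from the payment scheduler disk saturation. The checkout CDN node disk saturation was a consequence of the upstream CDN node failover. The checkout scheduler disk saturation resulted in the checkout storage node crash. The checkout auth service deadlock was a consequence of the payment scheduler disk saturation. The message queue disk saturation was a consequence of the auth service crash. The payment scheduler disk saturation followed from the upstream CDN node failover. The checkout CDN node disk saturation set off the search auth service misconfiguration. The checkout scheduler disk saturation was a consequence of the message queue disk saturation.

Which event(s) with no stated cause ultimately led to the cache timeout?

Tracing upstream from the cache timeout: the cache timeout ← the checkout auth service deadlock ← the payment scheduler disk saturation ← the checkout storage node crash ← the checkout scheduler disk saturation ← the message queue disk saturation ← the auth service crash.
A separate upstream branch: the cache timeout ← the checkout auth service deadlock ← the payment scheduler disk saturation ← the upstream CDN node failover.
Each of those chain origins has no stated cause.

the auth service crash, the upstream CDN node failover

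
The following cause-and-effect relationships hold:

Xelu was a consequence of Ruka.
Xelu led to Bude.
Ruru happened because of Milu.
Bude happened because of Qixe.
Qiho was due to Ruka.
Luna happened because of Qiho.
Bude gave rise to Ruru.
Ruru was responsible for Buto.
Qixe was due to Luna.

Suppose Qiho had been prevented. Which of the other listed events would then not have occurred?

Luna, Qixe

Downstream of Qiho: Luna, Qixe, Bude, Ruru, Buto.
Of those, still caused via another path: Bude, Ruru, Buto.
The remainder have no surviving cause.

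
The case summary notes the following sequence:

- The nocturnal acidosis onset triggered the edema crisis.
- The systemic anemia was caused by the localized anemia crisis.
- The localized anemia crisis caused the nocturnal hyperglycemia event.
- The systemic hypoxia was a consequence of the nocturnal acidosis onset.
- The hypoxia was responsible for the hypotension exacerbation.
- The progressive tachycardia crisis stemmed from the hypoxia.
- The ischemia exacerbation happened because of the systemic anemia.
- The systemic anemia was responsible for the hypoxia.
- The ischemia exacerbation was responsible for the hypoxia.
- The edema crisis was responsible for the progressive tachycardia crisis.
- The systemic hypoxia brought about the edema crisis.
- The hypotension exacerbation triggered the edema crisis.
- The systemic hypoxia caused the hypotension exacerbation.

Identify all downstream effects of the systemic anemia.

the edema crisis, the hypotension exacerbation, the hypoxia, the ischemia exacerbation, the progressive tachycardia crisis

Direct effects: the ischemia exacerbation, the hypoxia.
2 steps out: the hypotension exacerbation, the progressive tachycardia crisis.
3 steps out: the edema crisis.
Not reachable from it: the localized anemia crisis, the nocturnal hyperglycemia event, the nocturnal acidosis onset, the systemic hypoxia.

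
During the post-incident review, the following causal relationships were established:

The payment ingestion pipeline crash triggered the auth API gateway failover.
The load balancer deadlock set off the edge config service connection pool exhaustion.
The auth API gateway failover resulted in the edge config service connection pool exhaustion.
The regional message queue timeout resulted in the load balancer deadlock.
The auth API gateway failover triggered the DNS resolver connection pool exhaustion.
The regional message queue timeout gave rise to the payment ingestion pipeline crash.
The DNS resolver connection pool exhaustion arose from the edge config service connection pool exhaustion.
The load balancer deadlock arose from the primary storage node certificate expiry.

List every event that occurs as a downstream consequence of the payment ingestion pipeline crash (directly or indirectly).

the DNS resolver connection pool exhaustion, the auth API gateway failover, the edge config service connection pool exhaustion

Direct effects: the auth API gateway failover.
2 steps out: the edge config service connection pool exhaustion, the DNS resolver connection pool exhaustion.
Not reachable from it: the regional message queue timeout, the load balancer deadlock, the primary storage node certificate expiry.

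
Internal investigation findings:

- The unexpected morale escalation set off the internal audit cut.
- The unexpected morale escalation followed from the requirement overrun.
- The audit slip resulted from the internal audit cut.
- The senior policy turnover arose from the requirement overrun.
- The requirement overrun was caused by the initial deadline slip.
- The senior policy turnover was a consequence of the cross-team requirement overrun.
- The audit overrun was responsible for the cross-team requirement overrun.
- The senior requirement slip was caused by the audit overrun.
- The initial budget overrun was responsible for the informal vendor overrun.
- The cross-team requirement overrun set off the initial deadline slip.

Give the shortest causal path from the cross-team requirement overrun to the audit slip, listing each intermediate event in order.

the cross-team requirement overrun → the initial deadline slip
the initial deadline slip → the requirement overrun
the requirement overrun → the unexpected morale escalation
the unexpected morale escalation → the internal audit cut
the internal audit cut → the audit slip
Length: 5 steps.

the cross-team requirement overrun → the initial deadline slip → the requirement overrun → the unexpected morale escalation → the internal audit cut → the audit slip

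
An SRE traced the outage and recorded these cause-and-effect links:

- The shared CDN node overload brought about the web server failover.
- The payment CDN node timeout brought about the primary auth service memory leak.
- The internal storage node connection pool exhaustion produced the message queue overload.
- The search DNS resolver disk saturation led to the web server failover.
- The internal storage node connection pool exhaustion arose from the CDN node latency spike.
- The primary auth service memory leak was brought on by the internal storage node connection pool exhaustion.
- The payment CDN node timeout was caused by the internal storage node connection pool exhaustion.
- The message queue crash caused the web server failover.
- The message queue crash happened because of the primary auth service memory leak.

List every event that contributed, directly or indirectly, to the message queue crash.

Immediate cause of the message queue crash: the primary auth service memory leak.
Further upstream: the CDN node latency spike, the internal storage node connection pool exhaustion, the payment CDN node timeout.

the CDN node latency spike, the internal storage node connection pool exhaustion, the payment CDN node timeout, the primary auth service memory leak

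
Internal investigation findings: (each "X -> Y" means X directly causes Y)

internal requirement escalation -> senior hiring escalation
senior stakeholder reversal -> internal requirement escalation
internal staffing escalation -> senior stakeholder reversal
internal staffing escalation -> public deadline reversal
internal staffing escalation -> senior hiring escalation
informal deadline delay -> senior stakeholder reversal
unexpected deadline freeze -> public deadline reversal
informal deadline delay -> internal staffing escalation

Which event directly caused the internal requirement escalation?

Upstream contributors include the informal deadline delay, the internal staffing escalation, but only the senior stakeholder reversal feeds directly into the internal requirement escalation.

the senior stakeholder reversal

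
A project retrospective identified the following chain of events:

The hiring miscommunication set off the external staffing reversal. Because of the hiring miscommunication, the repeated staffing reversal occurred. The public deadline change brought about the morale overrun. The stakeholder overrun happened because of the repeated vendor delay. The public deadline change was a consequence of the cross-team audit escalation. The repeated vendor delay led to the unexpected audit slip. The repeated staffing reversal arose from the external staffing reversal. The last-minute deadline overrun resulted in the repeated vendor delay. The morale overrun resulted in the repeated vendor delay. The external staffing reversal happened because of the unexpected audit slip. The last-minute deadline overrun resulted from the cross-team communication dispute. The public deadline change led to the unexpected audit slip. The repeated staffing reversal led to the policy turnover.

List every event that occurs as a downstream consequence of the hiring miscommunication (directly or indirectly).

Direct effects: the external staffing reversal, the repeated staffing reversal.
2 steps out: the policy turnover.
Not reachable from it: the cross-team communication dispute, the cross-team audit escalation, the public deadline change, the morale overrun, the last-minute deadline overrun, the repeated vendor delay, the unexpected audit slip, the stakeholder overrun.

the external staffing reversal, the policy turnover, the repeated staffing reversal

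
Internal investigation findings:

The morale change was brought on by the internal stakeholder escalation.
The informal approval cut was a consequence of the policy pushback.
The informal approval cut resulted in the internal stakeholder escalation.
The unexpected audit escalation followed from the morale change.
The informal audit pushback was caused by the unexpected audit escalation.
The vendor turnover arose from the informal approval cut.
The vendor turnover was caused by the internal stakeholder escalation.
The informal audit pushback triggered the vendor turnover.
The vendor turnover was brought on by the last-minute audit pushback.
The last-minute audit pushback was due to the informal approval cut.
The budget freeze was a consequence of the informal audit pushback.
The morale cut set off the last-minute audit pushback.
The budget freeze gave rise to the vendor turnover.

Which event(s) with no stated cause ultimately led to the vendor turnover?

Tracing upstream from the vendor turnover: the vendor turnover ← the informal approval cut ← the policy pushback.
A separate upstream branch: the vendor turnover ← the last-minute audit pushback ← the morale cut.
Each of those chain origins has no stated cause.

the morale cut, the policy pushback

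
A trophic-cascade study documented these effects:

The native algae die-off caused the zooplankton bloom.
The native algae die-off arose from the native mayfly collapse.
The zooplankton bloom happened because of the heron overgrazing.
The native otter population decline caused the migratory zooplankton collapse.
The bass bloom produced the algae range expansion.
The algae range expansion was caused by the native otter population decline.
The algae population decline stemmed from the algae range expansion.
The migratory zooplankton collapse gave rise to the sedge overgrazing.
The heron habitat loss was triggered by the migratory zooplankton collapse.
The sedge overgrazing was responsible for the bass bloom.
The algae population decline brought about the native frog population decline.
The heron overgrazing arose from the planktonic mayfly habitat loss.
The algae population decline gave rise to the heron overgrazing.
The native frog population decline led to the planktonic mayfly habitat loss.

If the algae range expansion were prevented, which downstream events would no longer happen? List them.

Downstream of the algae range expansion: the algae population decline, the native frog population decline, the planktonic mayfly habitat loss, the heron overgrazing, the zooplankton bloom.
Of those, still caused via another path: the zooplankton bloom.
The remainder have no surviving cause.

the algae population decline, the heron overgrazing, the native frog population decline, the planktonic mayfly habitat loss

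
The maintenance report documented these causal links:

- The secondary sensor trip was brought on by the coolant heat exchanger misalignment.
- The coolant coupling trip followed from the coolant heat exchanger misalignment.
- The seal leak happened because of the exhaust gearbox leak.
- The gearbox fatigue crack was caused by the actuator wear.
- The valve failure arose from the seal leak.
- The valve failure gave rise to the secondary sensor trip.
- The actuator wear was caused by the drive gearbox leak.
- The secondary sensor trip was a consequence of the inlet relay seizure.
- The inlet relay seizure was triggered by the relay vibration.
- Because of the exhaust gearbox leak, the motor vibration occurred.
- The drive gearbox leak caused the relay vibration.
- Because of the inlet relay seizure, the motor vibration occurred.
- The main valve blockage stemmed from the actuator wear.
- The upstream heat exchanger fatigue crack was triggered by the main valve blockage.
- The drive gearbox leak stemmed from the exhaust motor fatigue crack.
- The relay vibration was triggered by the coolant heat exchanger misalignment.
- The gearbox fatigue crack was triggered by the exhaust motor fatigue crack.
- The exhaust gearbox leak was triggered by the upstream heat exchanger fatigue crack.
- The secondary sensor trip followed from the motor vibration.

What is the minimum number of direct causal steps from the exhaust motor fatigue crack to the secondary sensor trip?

Shortest chain: the exhaust motor fatigue crack → the drive gearbox leak → the relay vibration → the inlet relay seizure → the secondary sensor trip.

4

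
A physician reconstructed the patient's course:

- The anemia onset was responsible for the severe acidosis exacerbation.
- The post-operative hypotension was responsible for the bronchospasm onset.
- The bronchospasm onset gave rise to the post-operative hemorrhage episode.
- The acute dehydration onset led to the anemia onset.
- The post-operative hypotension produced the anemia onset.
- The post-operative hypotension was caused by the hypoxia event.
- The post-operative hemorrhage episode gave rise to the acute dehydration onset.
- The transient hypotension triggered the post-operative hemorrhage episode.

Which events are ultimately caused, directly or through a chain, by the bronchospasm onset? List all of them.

Direct effects: the post-operative hemorrhage episode.
2 steps out: the acute dehydration onset.
3 steps out: the anemia onset.
4 steps out: the severe acidosis exacerbation.
Not reachable from it: the hypoxia event, the post-operative hypotension, the transient hypotension.

the acute dehydration onset, the anemia onset, the post-operative hemorrhage episode, the severe acidosis exacerbation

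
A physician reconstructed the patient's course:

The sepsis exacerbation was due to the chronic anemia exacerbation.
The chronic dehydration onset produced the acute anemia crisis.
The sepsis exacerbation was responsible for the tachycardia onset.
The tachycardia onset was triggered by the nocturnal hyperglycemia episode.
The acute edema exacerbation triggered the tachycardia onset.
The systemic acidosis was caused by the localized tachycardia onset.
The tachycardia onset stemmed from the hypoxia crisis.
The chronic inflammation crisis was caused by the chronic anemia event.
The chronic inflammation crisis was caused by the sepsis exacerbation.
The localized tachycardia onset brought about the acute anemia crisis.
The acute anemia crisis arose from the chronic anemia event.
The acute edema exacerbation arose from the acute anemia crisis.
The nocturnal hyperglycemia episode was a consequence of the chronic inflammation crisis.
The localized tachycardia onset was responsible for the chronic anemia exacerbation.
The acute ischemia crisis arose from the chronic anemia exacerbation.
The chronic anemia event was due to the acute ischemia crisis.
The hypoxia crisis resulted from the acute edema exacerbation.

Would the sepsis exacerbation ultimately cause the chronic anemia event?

No

The sepsis exacerbation leads to the chronic inflammation crisis, the nocturnal hyperglycemia episode, the tachycardia onset; the chronic anemia event is not among them.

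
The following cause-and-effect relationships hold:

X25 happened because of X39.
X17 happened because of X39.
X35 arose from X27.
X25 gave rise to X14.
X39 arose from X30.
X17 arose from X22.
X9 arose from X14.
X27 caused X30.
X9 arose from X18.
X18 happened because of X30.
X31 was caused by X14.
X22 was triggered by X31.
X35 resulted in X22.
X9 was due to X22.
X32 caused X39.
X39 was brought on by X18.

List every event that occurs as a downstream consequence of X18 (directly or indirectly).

Direct effects: X39, X9.
2 steps out: X25, X17.
3 steps out: X14.
4 steps out: X31.
5 steps out: X22.
Not reachable from it: X27, X30, X35, X32.

X14, X17, X22, X25, X31, X39, X9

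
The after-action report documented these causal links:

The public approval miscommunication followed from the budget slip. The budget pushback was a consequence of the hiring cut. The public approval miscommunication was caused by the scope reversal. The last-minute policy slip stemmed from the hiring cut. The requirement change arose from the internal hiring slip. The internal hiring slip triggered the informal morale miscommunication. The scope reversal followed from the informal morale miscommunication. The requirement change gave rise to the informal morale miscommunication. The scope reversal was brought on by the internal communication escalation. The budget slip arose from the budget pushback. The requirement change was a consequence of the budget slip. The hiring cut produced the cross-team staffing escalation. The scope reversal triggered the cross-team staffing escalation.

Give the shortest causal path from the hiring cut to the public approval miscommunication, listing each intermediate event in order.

the hiring cut → the budget pushback
the budget pushback → the budget slip
the budget slip → the public approval miscommunication
Length: 3 steps.

the hiring cut → the budget pushback → the budget slip → the public approval miscommunication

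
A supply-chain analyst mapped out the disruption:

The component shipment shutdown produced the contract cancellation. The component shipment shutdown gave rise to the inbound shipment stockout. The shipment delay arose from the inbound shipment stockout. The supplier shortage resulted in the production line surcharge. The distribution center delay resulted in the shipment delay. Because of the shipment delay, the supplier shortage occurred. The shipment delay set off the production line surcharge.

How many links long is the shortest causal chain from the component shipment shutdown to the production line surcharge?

Shortest chain: the component shipment shutdown → the inbound shipment stockout → the shipment delay → the production line surcharge.

3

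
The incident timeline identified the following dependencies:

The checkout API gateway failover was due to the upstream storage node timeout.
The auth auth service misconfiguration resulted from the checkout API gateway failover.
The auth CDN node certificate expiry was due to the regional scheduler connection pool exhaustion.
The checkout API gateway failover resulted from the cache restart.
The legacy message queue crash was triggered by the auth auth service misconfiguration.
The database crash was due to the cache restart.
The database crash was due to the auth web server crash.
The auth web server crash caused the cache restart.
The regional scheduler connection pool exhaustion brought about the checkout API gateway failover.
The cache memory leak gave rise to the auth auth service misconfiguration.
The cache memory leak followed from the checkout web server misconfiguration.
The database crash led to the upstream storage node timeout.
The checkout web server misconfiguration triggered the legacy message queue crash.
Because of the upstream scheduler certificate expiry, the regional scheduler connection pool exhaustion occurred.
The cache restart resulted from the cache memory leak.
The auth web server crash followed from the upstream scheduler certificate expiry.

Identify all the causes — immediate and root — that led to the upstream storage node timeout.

the auth web server crash, the cache memory leak, the cache restart, the checkout web server misconfiguration, the database crash, the upstream scheduler certificate expiry

Immediate cause of the upstream storage node timeout: the database crash.
Further upstream: the upstream scheduler certificate expiry, the auth web server crash, the checkout web server misconfiguration, the cache memory leak, the cache restart.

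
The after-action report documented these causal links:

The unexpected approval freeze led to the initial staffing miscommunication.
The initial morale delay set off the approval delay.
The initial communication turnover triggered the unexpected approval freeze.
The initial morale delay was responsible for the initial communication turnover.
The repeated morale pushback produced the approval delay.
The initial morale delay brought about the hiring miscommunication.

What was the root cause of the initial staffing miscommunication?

Tracing upstream from the initial staffing miscommunication: the initial staffing miscommunication ← the unexpected approval freeze ← the initial communication turnover ← the initial morale delay.
The initial morale delay has no stated cause, so it is the root.

the initial morale delay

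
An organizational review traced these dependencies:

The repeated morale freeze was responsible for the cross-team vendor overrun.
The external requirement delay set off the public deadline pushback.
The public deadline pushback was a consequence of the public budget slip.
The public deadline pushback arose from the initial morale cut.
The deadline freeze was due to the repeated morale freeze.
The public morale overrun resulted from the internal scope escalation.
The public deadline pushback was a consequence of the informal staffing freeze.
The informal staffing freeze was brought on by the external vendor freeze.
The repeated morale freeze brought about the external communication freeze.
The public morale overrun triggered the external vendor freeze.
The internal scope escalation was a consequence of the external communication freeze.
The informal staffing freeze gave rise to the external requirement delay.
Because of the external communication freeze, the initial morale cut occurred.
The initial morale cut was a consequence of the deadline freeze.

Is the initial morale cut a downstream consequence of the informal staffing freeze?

No

The informal staffing freeze leads to the external requirement delay, the public deadline pushback; the initial morale cut is not among them.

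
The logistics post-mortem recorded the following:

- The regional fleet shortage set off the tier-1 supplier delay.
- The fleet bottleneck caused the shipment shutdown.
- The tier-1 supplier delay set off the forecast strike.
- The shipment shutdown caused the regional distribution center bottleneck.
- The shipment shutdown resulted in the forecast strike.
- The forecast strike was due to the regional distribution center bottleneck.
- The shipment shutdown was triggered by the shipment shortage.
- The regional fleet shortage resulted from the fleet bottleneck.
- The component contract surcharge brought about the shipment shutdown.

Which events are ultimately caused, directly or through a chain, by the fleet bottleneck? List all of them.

Direct effects: the regional fleet shortage, the shipment shutdown.
2 steps out: the regional distribution center bottleneck, the tier-1 supplier delay, the forecast strike.
Not reachable from it: the component contract surcharge, the shipment shortage.

the forecast strike, the regional distribution center bottleneck, the regional fleet shortage, the shipment shutdown, the tier-1 supplier delay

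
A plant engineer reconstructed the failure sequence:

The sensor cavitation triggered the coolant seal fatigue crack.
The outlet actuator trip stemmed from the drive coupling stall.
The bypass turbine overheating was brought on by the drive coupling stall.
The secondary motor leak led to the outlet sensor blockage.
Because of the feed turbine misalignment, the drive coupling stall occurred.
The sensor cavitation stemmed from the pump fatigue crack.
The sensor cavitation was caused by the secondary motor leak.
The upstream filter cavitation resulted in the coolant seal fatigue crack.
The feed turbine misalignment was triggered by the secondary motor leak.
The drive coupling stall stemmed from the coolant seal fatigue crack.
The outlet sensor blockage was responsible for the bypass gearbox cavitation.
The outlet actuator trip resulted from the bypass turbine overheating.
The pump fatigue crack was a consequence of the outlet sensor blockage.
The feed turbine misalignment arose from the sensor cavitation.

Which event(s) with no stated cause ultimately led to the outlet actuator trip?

Tracing upstream from the outlet actuator trip: the outlet actuator trip ← the drive coupling stall ← the feed turbine misalignment ← the secondary motor leak.
A separate upstream branch: the outlet actuator trip ← the drive coupling stall ← the coolant seal fatigue crack ← the upstream filter cavitation.
Each of those chain origins has no stated cause.

the secondary motor leak, the upstream filter cavitation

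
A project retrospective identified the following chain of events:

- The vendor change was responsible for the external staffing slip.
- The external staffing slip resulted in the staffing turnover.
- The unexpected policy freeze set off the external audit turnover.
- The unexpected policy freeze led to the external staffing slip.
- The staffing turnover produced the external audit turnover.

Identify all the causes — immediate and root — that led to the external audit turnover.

the external staffing slip, the staffing turnover, the unexpected policy freeze, the vendor change

Immediate causes of the external audit turnover: the unexpected policy freeze, the staffing turnover.
Further upstream: the vendor change, the external staffing slip.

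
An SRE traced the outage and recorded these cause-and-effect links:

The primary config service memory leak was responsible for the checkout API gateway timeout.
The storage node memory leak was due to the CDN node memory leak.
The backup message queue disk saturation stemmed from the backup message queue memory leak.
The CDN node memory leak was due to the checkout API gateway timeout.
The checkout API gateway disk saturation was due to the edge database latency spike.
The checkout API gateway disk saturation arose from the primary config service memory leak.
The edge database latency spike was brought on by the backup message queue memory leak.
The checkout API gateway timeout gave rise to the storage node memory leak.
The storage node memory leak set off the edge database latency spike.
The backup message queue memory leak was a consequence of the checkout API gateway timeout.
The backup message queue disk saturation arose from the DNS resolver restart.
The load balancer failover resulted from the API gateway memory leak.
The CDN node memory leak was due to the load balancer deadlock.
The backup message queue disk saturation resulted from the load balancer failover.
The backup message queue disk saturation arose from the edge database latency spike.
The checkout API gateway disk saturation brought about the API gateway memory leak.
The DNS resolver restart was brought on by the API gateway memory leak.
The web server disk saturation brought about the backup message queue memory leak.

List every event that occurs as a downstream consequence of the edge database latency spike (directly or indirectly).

Direct effects: the checkout API gateway disk saturation, the backup message queue disk saturation.
2 steps out: the API gateway memory leak.
3 steps out: the load balancer failover, the DNS resolver restart.
Not reachable from it: the load balancer deadlock, the primary config service memory leak, the checkout API gateway timeout, the web server disk saturation, the backup message queue memory leak, the CDN node memory leak, the storage node memory leak.

the API gateway memory leak, the DNS resolver restart, the backup message queue disk saturation, the checkout API gateway disk saturation, the load balancer failover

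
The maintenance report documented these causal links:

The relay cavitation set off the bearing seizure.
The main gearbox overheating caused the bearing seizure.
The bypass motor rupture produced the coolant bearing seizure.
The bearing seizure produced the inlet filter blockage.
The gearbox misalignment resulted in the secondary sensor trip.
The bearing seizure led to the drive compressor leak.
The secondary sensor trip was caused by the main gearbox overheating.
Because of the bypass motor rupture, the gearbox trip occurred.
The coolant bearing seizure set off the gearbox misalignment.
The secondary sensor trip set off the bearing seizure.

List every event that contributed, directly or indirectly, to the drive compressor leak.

the bearing seizure, the bypass motor rupture, the coolant bearing seizure, the gearbox misalignment, the main gearbox overheating, the relay cavitation, the secondary sensor trip

Immediate cause of the drive compressor leak: the bearing seizure.
Further upstream: the relay cavitation, the bypass motor rupture, the coolant bearing seizure, the main gearbox overheating, the gearbox misalignment, the secondary sensor trip.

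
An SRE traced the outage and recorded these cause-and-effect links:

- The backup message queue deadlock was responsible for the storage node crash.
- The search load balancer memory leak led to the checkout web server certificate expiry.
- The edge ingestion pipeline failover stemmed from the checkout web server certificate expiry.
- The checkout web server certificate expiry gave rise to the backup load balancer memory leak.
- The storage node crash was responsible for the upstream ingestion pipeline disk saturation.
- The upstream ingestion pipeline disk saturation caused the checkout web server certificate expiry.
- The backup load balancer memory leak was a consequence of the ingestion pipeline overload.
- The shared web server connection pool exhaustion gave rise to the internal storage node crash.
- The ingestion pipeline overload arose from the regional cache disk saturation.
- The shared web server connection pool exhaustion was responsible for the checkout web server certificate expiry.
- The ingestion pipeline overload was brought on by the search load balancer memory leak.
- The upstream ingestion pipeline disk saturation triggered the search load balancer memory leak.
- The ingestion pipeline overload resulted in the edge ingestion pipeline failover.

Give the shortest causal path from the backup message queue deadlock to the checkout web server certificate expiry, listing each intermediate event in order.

the backup message queue deadlock → the storage node crash
the storage node crash → the upstream ingestion pipeline disk saturation
the upstream ingestion pipeline disk saturation → the checkout web server certificate expiry
Length: 3 steps.

the backup message queue deadlock → the storage node crash → the upstream ingestion pipeline disk saturation → the checkout web server certificate expiry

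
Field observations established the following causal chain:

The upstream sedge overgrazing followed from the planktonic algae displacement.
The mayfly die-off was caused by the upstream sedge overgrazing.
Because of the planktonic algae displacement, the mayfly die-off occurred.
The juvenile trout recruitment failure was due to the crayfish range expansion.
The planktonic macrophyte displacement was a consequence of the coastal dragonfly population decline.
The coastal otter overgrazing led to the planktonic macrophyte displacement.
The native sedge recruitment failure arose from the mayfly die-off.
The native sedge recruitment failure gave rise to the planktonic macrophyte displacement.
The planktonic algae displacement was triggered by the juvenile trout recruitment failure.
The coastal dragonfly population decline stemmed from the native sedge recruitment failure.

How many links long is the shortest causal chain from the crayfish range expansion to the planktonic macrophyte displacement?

5

Shortest chain: the crayfish range expansion → the juvenile trout recruitment failure → the planktonic algae displacement → the mayfly die-off → the native sedge recruitment failure → the planktonic macrophyte displacement.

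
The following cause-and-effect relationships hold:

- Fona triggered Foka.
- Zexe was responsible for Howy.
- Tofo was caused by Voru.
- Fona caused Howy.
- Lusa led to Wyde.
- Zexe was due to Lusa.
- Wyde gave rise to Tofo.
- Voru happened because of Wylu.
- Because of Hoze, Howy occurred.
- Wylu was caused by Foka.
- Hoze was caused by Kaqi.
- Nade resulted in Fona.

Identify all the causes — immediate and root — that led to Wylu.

Immediate cause of Wylu: Foka.
Further upstream: Nade, Fona.

Foka, Fona, Nade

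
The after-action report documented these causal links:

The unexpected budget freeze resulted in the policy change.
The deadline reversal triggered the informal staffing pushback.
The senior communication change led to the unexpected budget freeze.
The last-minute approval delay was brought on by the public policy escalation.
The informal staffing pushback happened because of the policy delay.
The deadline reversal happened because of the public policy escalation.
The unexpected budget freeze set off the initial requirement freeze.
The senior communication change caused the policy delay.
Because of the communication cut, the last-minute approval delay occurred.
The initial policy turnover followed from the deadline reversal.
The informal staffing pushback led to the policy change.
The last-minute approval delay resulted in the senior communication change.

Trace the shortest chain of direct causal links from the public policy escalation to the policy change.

the public policy escalation → the deadline reversal → the informal staffing pushback → the policy change

the public policy escalation → the deadline reversal
the deadline reversal → the informal staffing pushback
the informal staffing pushback → the policy change
Length: 3 steps.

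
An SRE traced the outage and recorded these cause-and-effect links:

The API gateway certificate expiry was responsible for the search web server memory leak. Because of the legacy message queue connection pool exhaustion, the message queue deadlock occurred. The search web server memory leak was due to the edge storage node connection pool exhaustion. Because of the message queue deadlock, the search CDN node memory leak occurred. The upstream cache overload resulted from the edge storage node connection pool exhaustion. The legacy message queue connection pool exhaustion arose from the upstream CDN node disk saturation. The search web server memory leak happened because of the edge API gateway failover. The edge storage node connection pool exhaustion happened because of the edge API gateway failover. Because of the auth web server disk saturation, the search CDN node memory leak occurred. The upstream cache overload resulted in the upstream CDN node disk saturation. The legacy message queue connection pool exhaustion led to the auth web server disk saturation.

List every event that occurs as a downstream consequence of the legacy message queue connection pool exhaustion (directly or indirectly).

the auth web server disk saturation, the message queue deadlock, the search CDN node memory leak

Direct effects: the message queue deadlock, the auth web server disk saturation.
2 steps out: the search CDN node memory leak.
Not reachable from it: the edge API gateway failover, the edge storage node connection pool exhaustion, the upstream cache overload, the upstream CDN node disk saturation, the search web server memory leak, the API gateway certificate expiry.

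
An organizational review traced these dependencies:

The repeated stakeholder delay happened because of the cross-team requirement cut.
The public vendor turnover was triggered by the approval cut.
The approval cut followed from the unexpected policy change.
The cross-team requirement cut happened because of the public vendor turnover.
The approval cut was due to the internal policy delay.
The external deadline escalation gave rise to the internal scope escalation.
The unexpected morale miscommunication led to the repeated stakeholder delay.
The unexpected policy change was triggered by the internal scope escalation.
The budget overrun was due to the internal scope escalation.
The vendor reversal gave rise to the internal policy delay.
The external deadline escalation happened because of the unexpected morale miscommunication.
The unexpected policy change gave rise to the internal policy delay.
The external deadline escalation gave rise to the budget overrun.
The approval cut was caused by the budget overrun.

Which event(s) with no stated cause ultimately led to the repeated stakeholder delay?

Tracing upstream from the repeated stakeholder delay: the repeated stakeholder delay ← the unexpected morale miscommunication.
A separate upstream branch: the repeated stakeholder delay ← the cross-team requirement cut ← the public vendor turnover ← the approval cut ← the internal policy delay ← the vendor reversal.
Each of those chain origins has no stated cause.

the unexpected morale miscommunication, the vendor reversal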